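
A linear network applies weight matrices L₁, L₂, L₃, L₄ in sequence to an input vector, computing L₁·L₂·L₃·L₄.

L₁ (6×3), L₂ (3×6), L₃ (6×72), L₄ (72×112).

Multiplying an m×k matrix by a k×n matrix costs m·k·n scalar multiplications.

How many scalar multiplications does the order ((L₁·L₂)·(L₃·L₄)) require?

(L₁·L₂): 6×3 by 3×6 → 6×6, cost 6·3·6 = 108
(L₃·L₄): 6×72 by 72×112 → 6×112, cost 6·72·112 = 48384
((L₁·L₂)·(L₃·L₄)): 6×6 by 6×112 → 6×112, cost 6·6·112 = 4032; cumulative 52524
Total: 52524 scalar multiplications.

52524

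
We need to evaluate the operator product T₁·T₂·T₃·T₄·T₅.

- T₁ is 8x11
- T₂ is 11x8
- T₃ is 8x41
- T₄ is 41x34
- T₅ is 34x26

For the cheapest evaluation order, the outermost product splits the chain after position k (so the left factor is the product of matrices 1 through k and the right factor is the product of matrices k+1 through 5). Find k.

Adjacent pairs: T₁T₂ = 8·11·8 = 704; T₂T₃ = 11·8·41 = 3608; T₃T₄ = 8·41·34 = 11152; T₄T₅ = 41·34·26 = 36244.
Length 3: T₁..T₃: k=1: 0+3608+8·11·41=7216; k=2: 704+0+8·8·41=3328 → min 3328 | T₂..T₄: k=2: 0+11152+11·8·34=14144; k=3: 3608+0+11·41·34=18942 → min 14144 | T₃..T₅: k=3: 0+36244+8·41·26=44772; k=4: 11152+0+8·34·26=18224 → min 18224.
Length 4: T₁..T₄: k=1: 0+14144+8·11·34=17136; k=2: 704+11152+8·8·34=14032; k=3: 3328+0+8·41·34=14480 → min 14032 | T₂..T₅: k=2: 0+18224+11·8·26=20512; k=3: 3608+36244+11·41·26=51578; k=4: 14144+0+11·34·26=23868 → min 20512.
Top-level splits: k=1: (T₁..T₁)·(T₂..T₅) → 0+20512+8·11·26 = 22800; k=2: (T₁..T₂)·(T₃..T₅) → 704+18224+8·8·26 = 20592; k=3: (T₁..T₃)·(T₄..T₅) → 3328+36244+8·41·26 = 48100; k=4: (T₁..T₄)·(T₅..T₅) → 14032+0+8·34·26 = 21104.
Best split is after T₂, i.e. k = 2.

2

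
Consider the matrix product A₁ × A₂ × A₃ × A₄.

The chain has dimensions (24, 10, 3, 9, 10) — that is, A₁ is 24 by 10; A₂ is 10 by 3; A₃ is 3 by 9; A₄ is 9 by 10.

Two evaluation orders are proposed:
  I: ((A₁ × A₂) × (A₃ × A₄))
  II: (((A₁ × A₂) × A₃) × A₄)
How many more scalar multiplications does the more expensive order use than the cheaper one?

1818

Order I = ((A₁ × A₂) × (A₃ × A₄)): (A₁ × A₂): 24×10 by 10×3 → 24×3, cost 24·10·3 = 720; (A₃ × A₄): 3×9 by 9×10 → 3×10, cost 3·9·10 = 270; ((A₁ × A₂) × (A₃ × A₄)): 24×3 by 3×10 → 24×10, cost 24·3·10 = 720; cumulative 1710. Total 1710.
Order II = (((A₁ × A₂) × A₃) × A₄): (A₁ × A₂): 24×10 by 10×3 → 24×3, cost 24·10·3 = 720; ((A₁ × A₂) × A₃): 24×3 by 3×9 → 24×9, cost 24·3·9 = 648; cumulative 1368; (((A₁ × A₂) × A₃) × A₄): 24×9 by 9×10 → 24×10, cost 24·9·10 = 2160; cumulative 3528. Total 3528.
Difference: |1710 − 3528| = 1818.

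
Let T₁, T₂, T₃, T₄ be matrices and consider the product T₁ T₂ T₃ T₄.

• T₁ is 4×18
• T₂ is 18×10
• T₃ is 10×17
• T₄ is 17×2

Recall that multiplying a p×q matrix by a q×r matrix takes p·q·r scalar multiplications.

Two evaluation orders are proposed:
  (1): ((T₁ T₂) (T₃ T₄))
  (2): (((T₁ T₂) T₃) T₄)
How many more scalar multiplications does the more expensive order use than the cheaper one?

Order (1) = ((T₁ T₂) (T₃ T₄)): (T₁ T₂): 4×18 by 18×10 → 4×10, cost 4·18·10 = 720; (T₃ T₄): 10×17 by 17×2 → 10×2, cost 10·17·2 = 340; ((T₁ T₂) (T₃ T₄)): 4×10 by 10×2 → 4×2, cost 4·10·2 = 80; cumulative 1140. Total 1140.
Order (2) = (((T₁ T₂) T₃) T₄): (T₁ T₂): 4×18 by 18×10 → 4×10, cost 4·18·10 = 720; ((T₁ T₂) T₃): 4×10 by 10×17 → 4×17, cost 4·10·17 = 680; cumulative 1400; (((T₁ T₂) T₃) T₄): 4×17 by 17×2 → 4×2, cost 4·17·2 = 136; cumulative 1536. Total 1536.
Difference: |1140 − 1536| = 396.

396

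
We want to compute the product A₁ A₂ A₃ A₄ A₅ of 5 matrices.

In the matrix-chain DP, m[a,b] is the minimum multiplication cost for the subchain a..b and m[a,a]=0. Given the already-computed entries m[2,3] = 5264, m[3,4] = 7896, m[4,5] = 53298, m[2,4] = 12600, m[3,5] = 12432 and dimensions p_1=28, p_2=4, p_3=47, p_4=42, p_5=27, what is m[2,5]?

m[2,5] = min over k∈[2,4] of m[2,k]+m[k+1,5]+p_{1}·p_k·p_{5}.
k=2: 0 + 12432 + 28·4·27 = 15456; k=3: 5264 + 53298 + 28·47·27 = 94094; k=4: 12600 + 0 + 28·42·27 = 44352.
Minimum: 15456 at k=2.

15456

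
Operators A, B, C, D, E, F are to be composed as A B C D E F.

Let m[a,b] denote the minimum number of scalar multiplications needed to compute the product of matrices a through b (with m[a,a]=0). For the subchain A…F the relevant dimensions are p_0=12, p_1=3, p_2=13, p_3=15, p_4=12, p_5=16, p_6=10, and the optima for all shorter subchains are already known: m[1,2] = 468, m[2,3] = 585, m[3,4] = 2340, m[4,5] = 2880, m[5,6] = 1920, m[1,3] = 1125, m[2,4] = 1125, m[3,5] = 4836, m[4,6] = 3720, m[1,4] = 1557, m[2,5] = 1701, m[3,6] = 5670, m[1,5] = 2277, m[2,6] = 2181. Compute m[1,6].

m[1,6] = min over k∈[1,5] of m[1,k]+m[k+1,6]+p_{0}·p_k·p_{6}.
k=1: 0 + 2181 + 12·3·10 = 2541; k=2: 468 + 5670 + 12·13·10 = 7698; k=3: 1125 + 3720 + 12·15·10 = 6645; k=4: 1557 + 1920 + 12·12·10 = 4917; k=5: 2277 + 0 + 12·16·10 = 4197.
Minimum: 2541 at k=1.

2541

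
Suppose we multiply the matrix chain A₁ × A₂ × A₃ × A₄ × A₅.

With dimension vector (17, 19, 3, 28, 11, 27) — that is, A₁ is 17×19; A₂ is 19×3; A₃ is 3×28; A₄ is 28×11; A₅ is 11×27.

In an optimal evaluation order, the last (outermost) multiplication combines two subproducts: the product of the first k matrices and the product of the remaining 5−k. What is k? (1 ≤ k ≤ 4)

2

Adjacent pairs: A₁A₂ = 17·19·3 = 969; A₂A₃ = 19·3·28 = 1596; A₃A₄ = 3·28·11 = 924; A₄A₅ = 28·11·27 = 8316.
Length 3: A₁..A₃: k=1: 0+1596+17·19·28=10640; k=2: 969+0+17·3·28=2397 → min 2397 | A₂..A₄: k=2: 0+924+19·3·11=1551; k=3: 1596+0+19·28·11=7448 → min 1551 | A₃..A₅: k=3: 0+8316+3·28·27=10584; k=4: 924+0+3·11·27=1815 → min 1815.
Length 4: A₁..A₄: k=1: 0+1551+17·19·11=5104; k=2: 969+924+17·3·11=2454; k=3: 2397+0+17·28·11=7633 → min 2454 | A₂..A₅: k=2: 0+1815+19·3·27=3354; k=3: 1596+8316+19·28·27=24276; k=4: 1551+0+19·11·27=7194 → min 3354.
Top-level splits: k=1: (A₁..A₁)·(A₂..A₅) → 0+3354+17·19·27 = 12075; k=2: (A₁..A₂)·(A₃..A₅) → 969+1815+17·3·27 = 4161; k=3: (A₁..A₃)·(A₄..A₅) → 2397+8316+17·28·27 = 23565; k=4: (A₁..A₄)·(A₅..A₅) → 2454+0+17·11·27 = 7503.
Best split is after A₂, i.e. k = 2.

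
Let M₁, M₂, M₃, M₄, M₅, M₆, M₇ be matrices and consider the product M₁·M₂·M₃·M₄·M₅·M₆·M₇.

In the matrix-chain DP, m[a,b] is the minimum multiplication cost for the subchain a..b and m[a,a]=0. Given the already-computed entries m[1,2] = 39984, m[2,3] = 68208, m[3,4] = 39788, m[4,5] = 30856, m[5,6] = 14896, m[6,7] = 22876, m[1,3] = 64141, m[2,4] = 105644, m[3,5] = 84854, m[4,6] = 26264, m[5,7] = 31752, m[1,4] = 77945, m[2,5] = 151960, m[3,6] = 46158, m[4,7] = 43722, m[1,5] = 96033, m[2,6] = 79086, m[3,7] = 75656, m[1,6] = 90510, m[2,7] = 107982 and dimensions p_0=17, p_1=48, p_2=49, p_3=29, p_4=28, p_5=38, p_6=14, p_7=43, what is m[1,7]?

100744

m[1,7] = min over k∈[1,6] of m[1,k]+m[k+1,7]+p_{0}·p_k·p_{7}.
k=1: 0 + 107982 + 17·48·43 = 143070; k=2: 39984 + 75656 + 17·49·43 = 151459; k=3: 64141 + 43722 + 17·29·43 = 129062; k=4: 77945 + 31752 + 17·28·43 = 130165; k=5: 96033 + 22876 + 17·38·43 = 146687; k=6: 90510 + 0 + 17·14·43 = 100744.
Minimum: 100744 at k=6.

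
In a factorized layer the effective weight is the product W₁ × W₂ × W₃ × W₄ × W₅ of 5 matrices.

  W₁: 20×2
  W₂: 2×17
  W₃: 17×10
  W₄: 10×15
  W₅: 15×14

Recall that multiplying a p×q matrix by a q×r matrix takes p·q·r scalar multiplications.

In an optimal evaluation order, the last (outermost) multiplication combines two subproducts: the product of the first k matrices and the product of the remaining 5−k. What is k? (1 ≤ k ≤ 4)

Adjacent pairs: W₁W₂ = 20·2·17 = 680; W₂W₃ = 2·17·10 = 340; W₃W₄ = 17·10·15 = 2550; W₄W₅ = 10·15·14 = 2100.
Length 3: W₁..W₃: k=1: 0+340+20·2·10=740; k=2: 680+0+20·17·10=4080 → min 740 | W₂..W₄: k=2: 0+2550+2·17·15=3060; k=3: 340+0+2·10·15=640 → min 640 | W₃..W₅: k=3: 0+2100+17·10·14=4480; k=4: 2550+0+17·15·14=6120 → min 4480.
Length 4: W₁..W₄: k=1: 0+640+20·2·15=1240; k=2: 680+2550+20·17·15=8330; k=3: 740+0+20·10·15=3740 → min 1240 | W₂..W₅: k=2: 0+4480+2·17·14=4956; k=3: 340+2100+2·10·14=2720; k=4: 640+0+2·15·14=1060 → min 1060.
Top-level splits: k=1: (W₁..W₁)·(W₂..W₅) → 0+1060+20·2·14 = 1620; k=2: (W₁..W₂)·(W₃..W₅) → 680+4480+20·17·14 = 9920; k=3: (W₁..W₃)·(W₄..W₅) → 740+2100+20·10·14 = 5640; k=4: (W₁..W₄)·(W₅..W₅) → 1240+0+20·15·14 = 5440.
Best split is after W₁, i.e. k = 1.

1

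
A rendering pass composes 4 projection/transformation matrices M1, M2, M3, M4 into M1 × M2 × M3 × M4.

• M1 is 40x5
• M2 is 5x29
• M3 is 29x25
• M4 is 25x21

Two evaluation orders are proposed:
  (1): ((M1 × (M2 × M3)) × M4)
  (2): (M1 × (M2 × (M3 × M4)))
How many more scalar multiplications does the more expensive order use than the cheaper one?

Order (1) = ((M1 × (M2 × M3)) × M4): (M2 × M3): 5×29 by 29×25 → 5×25, cost 5·29·25 = 3625; (M1 × (M2 × M3)): 40×5 by 5×25 → 40×25, cost 40·5·25 = 5000; cumulative 8625; ((M1 × (M2 × M3)) × M4): 40×25 by 25×21 → 40×21, cost 40·25·21 = 21000; cumulative 29625. Total 29625.
Order (2) = (M1 × (M2 × (M3 × M4))): (M3 × M4): 29×25 by 25×21 → 29×21, cost 29·25·21 = 15225; (M2 × (M3 × M4)): 5×29 by 29×21 → 5×21, cost 5·29·21 = 3045; cumulative 18270; (M1 × (M2 × (M3 × M4))): 40×5 by 5×21 → 40×21, cost 40·5·21 = 4200; cumulative 22470. Total 22470.
Difference: |29625 − 22470| = 7155.

7155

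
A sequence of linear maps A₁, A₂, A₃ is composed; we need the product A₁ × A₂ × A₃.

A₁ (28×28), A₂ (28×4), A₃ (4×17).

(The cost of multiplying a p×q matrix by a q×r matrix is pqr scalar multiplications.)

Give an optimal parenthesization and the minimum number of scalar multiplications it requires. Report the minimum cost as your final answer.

5040

(A₁ × (A₂ × A₃)): cost 15232.
((A₁ × A₂) × A₃): cost 5040.
Optimal: ((A₁ × A₂) × A₃) with cost 5040.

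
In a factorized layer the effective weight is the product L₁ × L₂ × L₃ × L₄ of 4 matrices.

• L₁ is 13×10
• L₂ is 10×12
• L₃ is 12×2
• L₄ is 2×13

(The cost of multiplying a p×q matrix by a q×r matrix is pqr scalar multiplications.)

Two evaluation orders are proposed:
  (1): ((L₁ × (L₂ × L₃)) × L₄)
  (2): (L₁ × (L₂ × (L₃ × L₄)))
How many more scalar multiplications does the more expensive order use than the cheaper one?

Order (1) = ((L₁ × (L₂ × L₃)) × L₄): (L₂ × L₃): 10×12 by 12×2 → 10×2, cost 10·12·2 = 240; (L₁ × (L₂ × L₃)): 13×10 by 10×2 → 13×2, cost 13·10·2 = 260; cumulative 500; ((L₁ × (L₂ × L₃)) × L₄): 13×2 by 2×13 → 13×13, cost 13·2·13 = 338; cumulative 838. Total 838.
Order (2) = (L₁ × (L₂ × (L₃ × L₄))): (L₃ × L₄): 12×2 by 2×13 → 12×13, cost 12·2·13 = 312; (L₂ × (L₃ × L₄)): 10×12 by 12×13 → 10×13, cost 10·12·13 = 1560; cumulative 1872; (L₁ × (L₂ × (L₃ × L₄))): 13×10 by 10×13 → 13×13, cost 13·10·13 = 1690; cumulative 3562. Total 3562.
Difference: |838 − 3562| = 2724.

2724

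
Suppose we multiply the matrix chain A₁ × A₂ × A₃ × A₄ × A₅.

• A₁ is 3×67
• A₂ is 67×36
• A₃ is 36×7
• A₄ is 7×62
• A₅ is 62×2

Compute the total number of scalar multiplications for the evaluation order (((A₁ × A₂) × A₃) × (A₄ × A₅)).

(A₁ × A₂): 3×67 by 67×36 → 3×36, cost 3·67·36 = 7236
((A₁ × A₂) × A₃): 3×36 by 36×7 → 3×7, cost 3·36·7 = 756; cumulative 7992
(A₄ × A₅): 7×62 by 62×2 → 7×2, cost 7·62·2 = 868
(((A₁ × A₂) × A₃) × (A₄ × A₅)): 3×7 by 7×2 → 3×2, cost 3·7·2 = 42; cumulative 8902
Total: 8902 scalar multiplications.

8902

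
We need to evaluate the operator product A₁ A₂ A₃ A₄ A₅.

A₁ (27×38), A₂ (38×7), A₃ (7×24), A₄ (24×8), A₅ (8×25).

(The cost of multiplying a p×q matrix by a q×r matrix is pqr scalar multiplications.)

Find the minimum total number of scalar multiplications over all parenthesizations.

Adjacent pairs: A₁A₂ = 27·38·7 = 7182; A₂A₃ = 38·7·24 = 6384; A₃A₄ = 7·24·8 = 1344; A₄A₅ = 24·8·25 = 4800.
Length 3: A₁..A₃: k=1: 0+6384+27·38·24=31008; k=2: 7182+0+27·7·24=11718 → min 11718 | A₂..A₄: k=2: 0+1344+38·7·8=3472; k=3: 6384+0+38·24·8=13680 → min 3472 | A₃..A₅: k=3: 0+4800+7·24·25=9000; k=4: 1344+0+7·8·25=2744 → min 2744.
Length 4: A₁..A₄: k=1: 0+3472+27·38·8=11680; k=2: 7182+1344+27·7·8=10038; k=3: 11718+0+27·24·8=16902 → min 10038 | A₂..A₅: k=2: 0+2744+38·7·25=9394; k=3: 6384+4800+38·24·25=33984; k=4: 3472+0+38·8·25=11072 → min 9394.
Length 5: A₁..A₅: k=1: 0+9394+27·38·25=35044; k=2: 7182+2744+27·7·25=14651; k=3: 11718+4800+27·24·25=32718; k=4: 10038+0+27·8·25=15438 → min 14651.
Optimal order: ((A₁ A₂) ((A₃ A₄) A₅)) with cost 14651.

14651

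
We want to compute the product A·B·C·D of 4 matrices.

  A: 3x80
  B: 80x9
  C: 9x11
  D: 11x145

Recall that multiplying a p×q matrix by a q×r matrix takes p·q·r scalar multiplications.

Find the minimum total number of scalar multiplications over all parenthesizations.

7242

Adjacent pairs: AB = 3·80·9 = 2160; BC = 80·9·11 = 7920; CD = 9·11·145 = 14355.
Length 3: A..C: k=1: 0+7920+3·80·11=10560; k=2: 2160+0+3·9·11=2457 → min 2457 | B..D: k=2: 0+14355+80·9·145=118755; k=3: 7920+0+80·11·145=135520 → min 118755.
Length 4: A..D: k=1: 0+118755+3·80·145=153555; k=2: 2160+14355+3·9·145=20430; k=3: 2457+0+3·11·145=7242 → min 7242.
Optimal order: (((A·B)·C)·D) with cost 7242.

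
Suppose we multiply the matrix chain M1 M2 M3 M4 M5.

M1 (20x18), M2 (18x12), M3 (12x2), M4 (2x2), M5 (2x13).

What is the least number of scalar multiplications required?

1720

Adjacent pairs: M1M2 = 20·18·12 = 4320; M2M3 = 18·12·2 = 432; M3M4 = 12·2·2 = 48; M4M5 = 2·2·13 = 52.
Length 3: M1..M3: k=1: 0+432+20·18·2=1152; k=2: 4320+0+20·12·2=4800 → min 1152 | M2..M4: k=2: 0+48+18·12·2=480; k=3: 432+0+18·2·2=504 → min 480 | M3..M5: k=3: 0+52+12·2·13=364; k=4: 48+0+12·2·13=360 → min 360.
Length 4: M1..M4: k=1: 0+480+20·18·2=1200; k=2: 4320+48+20·12·2=4848; k=3: 1152+0+20·2·2=1232 → min 1200 | M2..M5: k=2: 0+360+18·12·13=3168; k=3: 432+52+18·2·13=952; k=4: 480+0+18·2·13=948 → min 948.
Length 5: M1..M5: k=1: 0+948+20·18·13=5628; k=2: 4320+360+20·12·13=7800; k=3: 1152+52+20·2·13=1724; k=4: 1200+0+20·2·13=1720 → min 1720.
Optimal order: ((M1 (M2 (M3 M4))) M5) with cost 1720.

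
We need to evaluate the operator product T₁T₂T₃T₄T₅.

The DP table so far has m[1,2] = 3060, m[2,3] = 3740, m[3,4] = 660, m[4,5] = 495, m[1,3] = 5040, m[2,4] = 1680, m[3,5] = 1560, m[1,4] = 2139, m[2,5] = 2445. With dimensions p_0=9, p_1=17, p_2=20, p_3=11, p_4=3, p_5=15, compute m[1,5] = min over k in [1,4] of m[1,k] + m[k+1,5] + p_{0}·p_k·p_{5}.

m[1,5] = min over k∈[1,4] of m[1,k]+m[k+1,5]+p_{0}·p_k·p_{5}.
k=1: 0 + 2445 + 9·17·15 = 4740; k=2: 3060 + 1560 + 9·20·15 = 7320; k=3: 5040 + 495 + 9·11·15 = 7020; k=4: 2139 + 0 + 9·3·15 = 2544.
Minimum: 2544 at k=4.

2544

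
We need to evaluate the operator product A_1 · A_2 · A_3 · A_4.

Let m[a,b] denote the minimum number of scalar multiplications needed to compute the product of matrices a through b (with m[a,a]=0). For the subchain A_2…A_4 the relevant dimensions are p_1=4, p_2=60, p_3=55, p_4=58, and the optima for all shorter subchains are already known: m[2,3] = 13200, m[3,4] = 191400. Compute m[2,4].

m[2,4] = min over k∈[2,3] of m[2,k]+m[k+1,4]+p_{1}·p_k·p_{4}.
k=2: 0 + 191400 + 4·60·58 = 205320; k=3: 13200 + 0 + 4·55·58 = 25960.
Minimum: 25960 at k=3.

25960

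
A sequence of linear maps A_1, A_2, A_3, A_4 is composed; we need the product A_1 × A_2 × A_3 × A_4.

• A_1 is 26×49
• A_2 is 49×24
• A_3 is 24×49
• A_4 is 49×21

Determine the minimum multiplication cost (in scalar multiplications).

68376

Adjacent pairs: A_1A_2 = 26·49·24 = 30576; A_2A_3 = 49·24·49 = 57624; A_3A_4 = 24·49·21 = 24696.
Length 3: A_1..A_3: k=1: 0+57624+26·49·49=120050; k=2: 30576+0+26·24·49=61152 → min 61152 | A_2..A_4: k=2: 0+24696+49·24·21=49392; k=3: 57624+0+49·49·21=108045 → min 49392.
Length 4: A_1..A_4: k=1: 0+49392+26·49·21=76146; k=2: 30576+24696+26·24·21=68376; k=3: 61152+0+26·49·21=87906 → min 68376.
Optimal order: ((A_1 × A_2) × (A_3 × A_4)) with cost 68376.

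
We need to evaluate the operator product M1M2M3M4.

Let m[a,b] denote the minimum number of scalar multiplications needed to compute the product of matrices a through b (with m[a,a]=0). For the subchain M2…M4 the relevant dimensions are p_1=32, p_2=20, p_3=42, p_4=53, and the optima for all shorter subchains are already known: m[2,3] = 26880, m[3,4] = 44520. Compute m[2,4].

m[2,4] = min over k∈[2,3] of m[2,k]+m[k+1,4]+p_{1}·p_k·p_{4}.
k=2: 0 + 44520 + 32·20·53 = 78440; k=3: 26880 + 0 + 32·42·53 = 98112.
Minimum: 78440 at k=2.

78440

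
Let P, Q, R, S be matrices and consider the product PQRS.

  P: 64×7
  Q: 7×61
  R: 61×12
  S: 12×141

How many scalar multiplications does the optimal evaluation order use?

80136

Adjacent pairs: PQ = 64·7·61 = 27328; QR = 7·61·12 = 5124; RS = 61·12·141 = 103212.
Length 3: P..R: k=1: 0+5124+64·7·12=10500; k=2: 27328+0+64·61·12=74176 → min 10500 | Q..S: k=2: 0+103212+7·61·141=163419; k=3: 5124+0+7·12·141=16968 → min 16968.
Length 4: P..S: k=1: 0+16968+64·7·141=80136; k=2: 27328+103212+64·61·141=681004; k=3: 10500+0+64·12·141=118788 → min 80136.
Optimal order: (P((QR)S)) with cost 80136.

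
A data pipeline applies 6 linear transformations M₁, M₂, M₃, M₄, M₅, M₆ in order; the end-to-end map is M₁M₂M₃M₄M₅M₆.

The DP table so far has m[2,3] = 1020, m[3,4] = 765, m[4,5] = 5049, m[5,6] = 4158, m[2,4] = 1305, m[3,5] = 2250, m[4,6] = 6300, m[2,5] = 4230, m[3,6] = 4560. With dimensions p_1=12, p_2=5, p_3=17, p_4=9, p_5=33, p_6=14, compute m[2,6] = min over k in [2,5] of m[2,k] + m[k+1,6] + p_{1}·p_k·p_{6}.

5400

m[2,6] = min over k∈[2,5] of m[2,k]+m[k+1,6]+p_{1}·p_k·p_{6}.
k=2: 0 + 4560 + 12·5·14 = 5400; k=3: 1020 + 6300 + 12·17·14 = 10176; k=4: 1305 + 4158 + 12·9·14 = 6975; k=5: 4230 + 0 + 12·33·14 = 9774.
Minimum: 5400 at k=2.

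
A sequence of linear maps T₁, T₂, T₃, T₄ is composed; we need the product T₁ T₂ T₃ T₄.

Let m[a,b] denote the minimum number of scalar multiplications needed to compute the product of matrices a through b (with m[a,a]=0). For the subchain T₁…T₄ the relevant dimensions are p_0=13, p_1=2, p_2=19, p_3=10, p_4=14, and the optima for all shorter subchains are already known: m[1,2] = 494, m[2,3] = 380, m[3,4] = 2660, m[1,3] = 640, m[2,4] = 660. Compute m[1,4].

m[1,4] = min over k∈[1,3] of m[1,k]+m[k+1,4]+p_{0}·p_k·p_{4}.
k=1: 0 + 660 + 13·2·14 = 1024; k=2: 494 + 2660 + 13·19·14 = 6612; k=3: 640 + 0 + 13·10·14 = 2460.
Minimum: 1024 at k=1.

1024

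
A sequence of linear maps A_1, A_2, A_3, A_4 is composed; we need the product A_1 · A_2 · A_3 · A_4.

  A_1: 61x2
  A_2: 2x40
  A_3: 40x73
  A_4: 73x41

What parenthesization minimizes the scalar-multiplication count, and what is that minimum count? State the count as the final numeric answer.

16828

Adjacent pairs: A_1A_2 = 61·2·40 = 4880; A_2A_3 = 2·40·73 = 5840; A_3A_4 = 40·73·41 = 119720.
Length 3: A_1..A_3: k=1: 0+5840+61·2·73=14746; k=2: 4880+0+61·40·73=183000 → min 14746 | A_2..A_4: k=2: 0+119720+2·40·41=123000; k=3: 5840+0+2·73·41=11826 → min 11826.
Length 4: A_1..A_4: k=1: 0+11826+61·2·41=16828; k=2: 4880+119720+61·40·41=224640; k=3: 14746+0+61·73·41=197319 → min 16828.
Optimal parenthesization: (A_1 · ((A_2 · A_3) · A_4)) with cost 16828.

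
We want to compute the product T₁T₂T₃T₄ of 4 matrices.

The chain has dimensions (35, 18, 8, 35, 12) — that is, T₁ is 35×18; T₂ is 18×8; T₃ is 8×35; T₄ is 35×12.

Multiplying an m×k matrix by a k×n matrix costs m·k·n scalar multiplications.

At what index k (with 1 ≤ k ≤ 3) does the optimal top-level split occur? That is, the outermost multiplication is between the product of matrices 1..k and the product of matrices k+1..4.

2

Adjacent pairs: T₁T₂ = 35·18·8 = 5040; T₂T₃ = 18·8·35 = 5040; T₃T₄ = 8·35·12 = 3360.
Length 3: T₁..T₃: k=1: 0+5040+35·18·35=27090; k=2: 5040+0+35·8·35=14840 → min 14840 | T₂..T₄: k=2: 0+3360+18·8·12=5088; k=3: 5040+0+18·35·12=12600 → min 5088.
Top-level splits: k=1: (T₁..T₁)·(T₂..T₄) → 0+5088+35·18·12 = 12648; k=2: (T₁..T₂)·(T₃..T₄) → 5040+3360+35·8·12 = 11760; k=3: (T₁..T₃)·(T₄..T₄) → 14840+0+35·35·12 = 29540.
Best split is after T₂, i.e. k = 2.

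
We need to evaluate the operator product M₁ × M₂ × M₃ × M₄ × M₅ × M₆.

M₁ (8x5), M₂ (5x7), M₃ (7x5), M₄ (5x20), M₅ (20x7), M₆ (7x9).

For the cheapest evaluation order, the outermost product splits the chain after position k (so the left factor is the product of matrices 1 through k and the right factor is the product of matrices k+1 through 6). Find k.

Adjacent pairs: M₁M₂ = 8·5·7 = 280; M₂M₃ = 5·7·5 = 175; M₃M₄ = 7·5·20 = 700; M₄M₅ = 5·20·7 = 700; M₅M₆ = 20·7·9 = 1260.
Length 3: M₁..M₃: k=1: 0+175+8·5·5=375; k=2: 280+0+8·7·5=560 → min 375 | M₂..M₄: k=2: 0+700+5·7·20=1400; k=3: 175+0+5·5·20=675 → min 675 | M₃..M₅: k=3: 0+700+7·5·7=945; k=4: 700+0+7·20·7=1680 → min 945 | M₄..M₆: k=4: 0+1260+5·20·9=2160; k=5: 700+0+5·7·9=1015 → min 1015.
Length 4: M₁..M₄: k=1: 0+675+8·5·20=1475; k=2: 280+700+8·7·20=2100; k=3: 375+0+8·5·20=1175 → min 1175 | M₂..M₅: k=2: 0+945+5·7·7=1190; k=3: 175+700+5·5·7=1050; k=4: 675+0+5·20·7=1375 → min 1050 | M₃..M₆: k=3: 0+1015+7·5·9=1330; k=4: 700+1260+7·20·9=3220; k=5: 945+0+7·7·9=1386 → min 1330.
Length 5: M₁..M₅: k=1: 0+1050+8·5·7=1330; k=2: 280+945+8·7·7=1617; k=3: 375+700+8·5·7=1355; k=4: 1175+0+8·20·7=2295 → min 1330 | M₂..M₆: k=2: 0+1330+5·7·9=1645; k=3: 175+1015+5·5·9=1415; k=4: 675+1260+5·20·9=2835; k=5: 1050+0+5·7·9=1365 → min 1365.
Top-level splits: k=1: (M₁..M₁)·(M₂..M₆) → 0+1365+8·5·9 = 1725; k=2: (M₁..M₂)·(M₃..M₆) → 280+1330+8·7·9 = 2114; k=3: (M₁..M₃)·(M₄..M₆) → 375+1015+8·5·9 = 1750; k=4: (M₁..M₄)·(M₅..M₆) → 1175+1260+8·20·9 = 3875; k=5: (M₁..M₅)·(M₆..M₆) → 1330+0+8·7·9 = 1834.
Best split is after M₁, i.e. k = 1.

1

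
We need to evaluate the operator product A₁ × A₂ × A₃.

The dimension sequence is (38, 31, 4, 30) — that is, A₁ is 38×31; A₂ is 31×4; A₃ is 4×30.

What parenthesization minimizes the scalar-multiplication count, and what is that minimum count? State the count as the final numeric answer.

(A₁ × (A₂ × A₃)): cost 39060.
((A₁ × A₂) × A₃): cost 9272.
Optimal: ((A₁ × A₂) × A₃) with cost 9272.

9272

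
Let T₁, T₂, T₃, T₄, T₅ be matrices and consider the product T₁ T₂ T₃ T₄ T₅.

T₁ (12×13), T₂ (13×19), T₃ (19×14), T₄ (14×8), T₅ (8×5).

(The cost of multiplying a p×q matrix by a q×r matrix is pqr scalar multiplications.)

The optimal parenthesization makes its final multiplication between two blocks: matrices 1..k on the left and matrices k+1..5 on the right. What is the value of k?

1

Adjacent pairs: T₁T₂ = 12·13·19 = 2964; T₂T₃ = 13·19·14 = 3458; T₃T₄ = 19·14·8 = 2128; T₄T₅ = 14·8·5 = 560.
Length 3: T₁..T₃: k=1: 0+3458+12·13·14=5642; k=2: 2964+0+12·19·14=6156 → min 5642 | T₂..T₄: k=2: 0+2128+13·19·8=4104; k=3: 3458+0+13·14·8=4914 → min 4104 | T₃..T₅: k=3: 0+560+19·14·5=1890; k=4: 2128+0+19·8·5=2888 → min 1890.
Length 4: T₁..T₄: k=1: 0+4104+12·13·8=5352; k=2: 2964+2128+12·19·8=6916; k=3: 5642+0+12·14·8=6986 → min 5352 | T₂..T₅: k=2: 0+1890+13·19·5=3125; k=3: 3458+560+13·14·5=4928; k=4: 4104+0+13·8·5=4624 → min 3125.
Top-level splits: k=1: (T₁..T₁)·(T₂..T₅) → 0+3125+12·13·5 = 3905; k=2: (T₁..T₂)·(T₃..T₅) → 2964+1890+12·19·5 = 5994; k=3: (T₁..T₃)·(T₄..T₅) → 5642+560+12·14·5 = 7042; k=4: (T₁..T₄)·(T₅..T₅) → 5352+0+12·8·5 = 5832.
Best split is after T₁, i.e. k = 1.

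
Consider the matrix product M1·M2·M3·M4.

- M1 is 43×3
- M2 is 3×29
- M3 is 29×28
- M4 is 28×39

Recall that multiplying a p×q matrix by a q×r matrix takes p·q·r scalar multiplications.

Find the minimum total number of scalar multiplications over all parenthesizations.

Adjacent pairs: M1M2 = 43·3·29 = 3741; M2M3 = 3·29·28 = 2436; M3M4 = 29·28·39 = 31668.
Length 3: M1..M3: k=1: 0+2436+43·3·28=6048; k=2: 3741+0+43·29·28=38657 → min 6048 | M2..M4: k=2: 0+31668+3·29·39=35061; k=3: 2436+0+3·28·39=5712 → min 5712.
Length 4: M1..M4: k=1: 0+5712+43·3·39=10743; k=2: 3741+31668+43·29·39=84042; k=3: 6048+0+43·28·39=53004 → min 10743.
Optimal order: (M1·((M2·M3)·M4)) with cost 10743.

10743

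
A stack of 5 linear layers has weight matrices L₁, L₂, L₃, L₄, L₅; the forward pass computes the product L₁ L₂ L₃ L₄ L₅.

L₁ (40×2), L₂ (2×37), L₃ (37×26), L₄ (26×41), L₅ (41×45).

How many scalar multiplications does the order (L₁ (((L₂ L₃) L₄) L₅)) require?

11346

(L₂ L₃): 2×37 by 37×26 → 2×26, cost 2·37·26 = 1924
((L₂ L₃) L₄): 2×26 by 26×41 → 2×41, cost 2·26·41 = 2132; cumulative 4056
(((L₂ L₃) L₄) L₅): 2×41 by 41×45 → 2×45, cost 2·41·45 = 3690; cumulative 7746
(L₁ (((L₂ L₃) L₄) L₅)): 40×2 by 2×45 → 40×45, cost 40·2·45 = 3600; cumulative 11346
Total: 11346 scalar multiplications.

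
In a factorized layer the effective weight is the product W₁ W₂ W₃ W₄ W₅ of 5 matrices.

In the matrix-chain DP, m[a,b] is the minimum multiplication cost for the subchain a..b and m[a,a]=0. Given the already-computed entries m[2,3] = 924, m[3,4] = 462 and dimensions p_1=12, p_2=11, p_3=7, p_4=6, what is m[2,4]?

m[2,4] = min over k∈[2,3] of m[2,k]+m[k+1,4]+p_{1}·p_k·p_{4}.
k=2: 0 + 462 + 12·11·6 = 1254; k=3: 924 + 0 + 12·7·6 = 1428.
Minimum: 1254 at k=2.

1254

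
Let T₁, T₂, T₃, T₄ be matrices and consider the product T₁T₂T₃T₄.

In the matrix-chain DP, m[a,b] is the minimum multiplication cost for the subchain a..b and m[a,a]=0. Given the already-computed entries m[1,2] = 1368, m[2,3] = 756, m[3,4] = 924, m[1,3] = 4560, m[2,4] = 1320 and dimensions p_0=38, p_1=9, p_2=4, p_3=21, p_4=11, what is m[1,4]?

m[1,4] = min over k∈[1,3] of m[1,k]+m[k+1,4]+p_{0}·p_k·p_{4}.
k=1: 0 + 1320 + 38·9·11 = 5082; k=2: 1368 + 924 + 38·4·11 = 3964; k=3: 4560 + 0 + 38·21·11 = 13338.
Minimum: 3964 at k=2.

3964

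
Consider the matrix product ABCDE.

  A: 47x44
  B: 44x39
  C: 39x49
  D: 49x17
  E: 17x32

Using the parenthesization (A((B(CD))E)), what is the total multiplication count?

151771

(CD): 39×49 by 49×17 → 39×17, cost 39·49·17 = 32487
(B(CD)): 44×39 by 39×17 → 44×17, cost 44·39·17 = 29172; cumulative 61659
((B(CD))E): 44×17 by 17×32 → 44×32, cost 44·17·32 = 23936; cumulative 85595
(A((B(CD))E)): 47×44 by 44×32 → 47×32, cost 47·44·32 = 66176; cumulative 151771
Total: 151771 scalar multiplications.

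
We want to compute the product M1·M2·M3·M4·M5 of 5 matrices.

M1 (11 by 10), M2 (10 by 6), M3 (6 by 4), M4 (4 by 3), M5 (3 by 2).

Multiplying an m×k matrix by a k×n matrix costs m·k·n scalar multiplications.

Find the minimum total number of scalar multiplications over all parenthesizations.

412

Adjacent pairs: M1M2 = 11·10·6 = 660; M2M3 = 10·6·4 = 240; M3M4 = 6·4·3 = 72; M4M5 = 4·3·2 = 24.
Length 3: M1..M3: k=1: 0+240+11·10·4=680; k=2: 660+0+11·6·4=924 → min 680 | M2..M4: k=2: 0+72+10·6·3=252; k=3: 240+0+10·4·3=360 → min 252 | M3..M5: k=3: 0+24+6·4·2=72; k=4: 72+0+6·3·2=108 → min 72.
Length 4: M1..M4: k=1: 0+252+11·10·3=582; k=2: 660+72+11·6·3=930; k=3: 680+0+11·4·3=812 → min 582 | M2..M5: k=2: 0+72+10·6·2=192; k=3: 240+24+10·4·2=344; k=4: 252+0+10·3·2=312 → min 192.
Length 5: M1..M5: k=1: 0+192+11·10·2=412; k=2: 660+72+11·6·2=864; k=3: 680+24+11·4·2=792; k=4: 582+0+11·3·2=648 → min 412.
Optimal order: (M1·(M2·(M3·(M4·M5)))) with cost 412.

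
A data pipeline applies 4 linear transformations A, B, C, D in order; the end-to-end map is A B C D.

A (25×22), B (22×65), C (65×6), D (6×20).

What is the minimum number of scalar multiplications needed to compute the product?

14880

Adjacent pairs: AB = 25·22·65 = 35750; BC = 22·65·6 = 8580; CD = 65·6·20 = 7800.
Length 3: A..C: k=1: 0+8580+25·22·6=11880; k=2: 35750+0+25·65·6=45500 → min 11880 | B..D: k=2: 0+7800+22·65·20=36400; k=3: 8580+0+22·6·20=11220 → min 11220.
Length 4: A..D: k=1: 0+11220+25·22·20=22220; k=2: 35750+7800+25·65·20=76050; k=3: 11880+0+25·6·20=14880 → min 14880.
Optimal order: ((A (B C)) D) with cost 14880.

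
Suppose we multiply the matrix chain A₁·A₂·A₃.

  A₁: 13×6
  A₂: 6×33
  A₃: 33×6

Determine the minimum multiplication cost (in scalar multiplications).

1656

Order (A₁·(A₂·A₃)): (A₂·A₃): 6×33 by 33×6 → 6×6, cost 6·33·6 = 1188; (A₁·(A₂·A₃)): 13×6 by 6×6 → 13×6, cost 13·6·6 = 468; cumulative 1656. Total 1656.
Order ((A₁·A₂)·A₃): (A₁·A₂): 13×6 by 6×33 → 13×33, cost 13·6·33 = 2574; ((A₁·A₂)·A₃): 13×33 by 33×6 → 13×6, cost 13·33·6 = 2574; cumulative 5148. Total 5148.
Minimum: 1656.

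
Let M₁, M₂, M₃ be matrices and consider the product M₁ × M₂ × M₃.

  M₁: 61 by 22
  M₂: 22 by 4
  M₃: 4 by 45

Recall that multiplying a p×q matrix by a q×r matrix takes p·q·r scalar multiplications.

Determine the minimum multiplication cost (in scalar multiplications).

Order (M₁ × (M₂ × M₃)): (M₂ × M₃): 22×4 by 4×45 → 22×45, cost 22·4·45 = 3960; (M₁ × (M₂ × M₃)): 61×22 by 22×45 → 61×45, cost 61·22·45 = 60390; cumulative 64350. Total 64350.
Order ((M₁ × M₂) × M₃): (M₁ × M₂): 61×22 by 22×4 → 61×4, cost 61·22·4 = 5368; ((M₁ × M₂) × M₃): 61×4 by 4×45 → 61×45, cost 61·4·45 = 10980; cumulative 16348. Total 16348.
Minimum: 16348.

16348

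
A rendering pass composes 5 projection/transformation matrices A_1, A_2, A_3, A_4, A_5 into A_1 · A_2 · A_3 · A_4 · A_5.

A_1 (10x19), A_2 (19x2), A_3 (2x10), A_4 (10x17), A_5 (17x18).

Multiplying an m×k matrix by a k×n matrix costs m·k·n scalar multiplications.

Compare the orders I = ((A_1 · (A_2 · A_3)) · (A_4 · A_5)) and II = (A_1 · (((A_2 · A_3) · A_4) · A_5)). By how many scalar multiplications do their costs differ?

Order I = ((A_1 · (A_2 · A_3)) · (A_4 · A_5)): (A_2 · A_3): 19×2 by 2×10 → 19×10, cost 19·2·10 = 380; (A_1 · (A_2 · A_3)): 10×19 by 19×10 → 10×10, cost 10·19·10 = 1900; cumulative 2280; (A_4 · A_5): 10×17 by 17×18 → 10×18, cost 10·17·18 = 3060; ((A_1 · (A_2 · A_3)) · (A_4 · A_5)): 10×10 by 10×18 → 10×18, cost 10·10·18 = 1800; cumulative 7140. Total 7140.
Order II = (A_1 · (((A_2 · A_3) · A_4) · A_5)): (A_2 · A_3): 19×2 by 2×10 → 19×10, cost 19·2·10 = 380; ((A_2 · A_3) · A_4): 19×10 by 10×17 → 19×17, cost 19·10·17 = 3230; cumulative 3610; (((A_2 · A_3) · A_4) · A_5): 19×17 by 17×18 → 19×18, cost 19·17·18 = 5814; cumulative 9424; (A_1 · (((A_2 · A_3) · A_4) · A_5)): 10×19 by 19×18 → 10×18, cost 10·19·18 = 3420; cumulative 12844. Total 12844.
Difference: |7140 − 12844| = 5704.

5704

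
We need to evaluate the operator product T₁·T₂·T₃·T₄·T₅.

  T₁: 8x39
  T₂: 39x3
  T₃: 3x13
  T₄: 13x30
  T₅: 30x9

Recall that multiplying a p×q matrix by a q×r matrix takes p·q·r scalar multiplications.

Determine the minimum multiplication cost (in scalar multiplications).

Adjacent pairs: T₁T₂ = 8·39·3 = 936; T₂T₃ = 39·3·13 = 1521; T₃T₄ = 3·13·30 = 1170; T₄T₅ = 13·30·9 = 3510.
Length 3: T₁..T₃: k=1: 0+1521+8·39·13=5577; k=2: 936+0+8·3·13=1248 → min 1248 | T₂..T₄: k=2: 0+1170+39·3·30=4680; k=3: 1521+0+39·13·30=16731 → min 4680 | T₃..T₅: k=3: 0+3510+3·13·9=3861; k=4: 1170+0+3·30·9=1980 → min 1980.
Length 4: T₁..T₄: k=1: 0+4680+8·39·30=14040; k=2: 936+1170+8·3·30=2826; k=3: 1248+0+8·13·30=4368 → min 2826 | T₂..T₅: k=2: 0+1980+39·3·9=3033; k=3: 1521+3510+39·13·9=9594; k=4: 4680+0+39·30·9=15210 → min 3033.
Length 5: T₁..T₅: k=1: 0+3033+8·39·9=5841; k=2: 936+1980+8·3·9=3132; k=3: 1248+3510+8·13·9=5694; k=4: 2826+0+8·30·9=4986 → min 3132.
Optimal order: ((T₁·T₂)·((T₃·T₄)·T₅)) with cost 3132.

3132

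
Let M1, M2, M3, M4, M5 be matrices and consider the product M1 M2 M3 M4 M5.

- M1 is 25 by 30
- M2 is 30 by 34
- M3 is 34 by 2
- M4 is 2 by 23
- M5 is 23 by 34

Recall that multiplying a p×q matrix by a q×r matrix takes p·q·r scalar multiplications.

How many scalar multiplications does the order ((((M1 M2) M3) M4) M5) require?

(M1 M2): 25×30 by 30×34 → 25×34, cost 25·30·34 = 25500
((M1 M2) M3): 25×34 by 34×2 → 25×2, cost 25·34·2 = 1700; cumulative 27200
(((M1 M2) M3) M4): 25×2 by 2×23 → 25×23, cost 25·2·23 = 1150; cumulative 28350
((((M1 M2) M3) M4) M5): 25×23 by 23×34 → 25×34, cost 25·23·34 = 19550; cumulative 47900
Total: 47900 scalar multiplications.

47900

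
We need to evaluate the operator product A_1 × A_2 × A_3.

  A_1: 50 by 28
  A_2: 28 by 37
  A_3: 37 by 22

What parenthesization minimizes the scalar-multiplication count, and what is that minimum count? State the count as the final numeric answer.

53592

(A_1 × (A_2 × A_3)): cost 53592.
((A_1 × A_2) × A_3): cost 92500.
Optimal: (A_1 × (A_2 × A_3)) with cost 53592.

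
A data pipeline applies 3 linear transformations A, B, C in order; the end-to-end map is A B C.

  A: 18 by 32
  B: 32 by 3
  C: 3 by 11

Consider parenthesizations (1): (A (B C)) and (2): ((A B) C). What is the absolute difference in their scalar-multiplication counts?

Order (1) = (A (B C)): (B C): 32×3 by 3×11 → 32×11, cost 32·3·11 = 1056; (A (B C)): 18×32 by 32×11 → 18×11, cost 18·32·11 = 6336; cumulative 7392. Total 7392.
Order (2) = ((A B) C): (A B): 18×32 by 32×3 → 18×3, cost 18·32·3 = 1728; ((A B) C): 18×3 by 3×11 → 18×11, cost 18·3·11 = 594; cumulative 2322. Total 2322.
Difference: |7392 − 2322| = 5070.

5070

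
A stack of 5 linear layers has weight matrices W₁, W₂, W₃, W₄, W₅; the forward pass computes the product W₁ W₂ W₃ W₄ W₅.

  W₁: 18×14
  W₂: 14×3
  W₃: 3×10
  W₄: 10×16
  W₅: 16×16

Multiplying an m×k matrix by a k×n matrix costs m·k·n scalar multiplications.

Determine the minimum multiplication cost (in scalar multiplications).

2868

Adjacent pairs: W₁W₂ = 18·14·3 = 756; W₂W₃ = 14·3·10 = 420; W₃W₄ = 3·10·16 = 480; W₄W₅ = 10·16·16 = 2560.
Length 3: W₁..W₃: k=1: 0+420+18·14·10=2940; k=2: 756+0+18·3·10=1296 → min 1296 | W₂..W₄: k=2: 0+480+14·3·16=1152; k=3: 420+0+14·10·16=2660 → min 1152 | W₃..W₅: k=3: 0+2560+3·10·16=3040; k=4: 480+0+3·16·16=1248 → min 1248.
Length 4: W₁..W₄: k=1: 0+1152+18·14·16=5184; k=2: 756+480+18·3·16=2100; k=3: 1296+0+18·10·16=4176 → min 2100 | W₂..W₅: k=2: 0+1248+14·3·16=1920; k=3: 420+2560+14·10·16=5220; k=4: 1152+0+14·16·16=4736 → min 1920.
Length 5: W₁..W₅: k=1: 0+1920+18·14·16=5952; k=2: 756+1248+18·3·16=2868; k=3: 1296+2560+18·10·16=6736; k=4: 2100+0+18·16·16=6708 → min 2868.
Optimal order: ((W₁ W₂) ((W₃ W₄) W₅)) with cost 2868.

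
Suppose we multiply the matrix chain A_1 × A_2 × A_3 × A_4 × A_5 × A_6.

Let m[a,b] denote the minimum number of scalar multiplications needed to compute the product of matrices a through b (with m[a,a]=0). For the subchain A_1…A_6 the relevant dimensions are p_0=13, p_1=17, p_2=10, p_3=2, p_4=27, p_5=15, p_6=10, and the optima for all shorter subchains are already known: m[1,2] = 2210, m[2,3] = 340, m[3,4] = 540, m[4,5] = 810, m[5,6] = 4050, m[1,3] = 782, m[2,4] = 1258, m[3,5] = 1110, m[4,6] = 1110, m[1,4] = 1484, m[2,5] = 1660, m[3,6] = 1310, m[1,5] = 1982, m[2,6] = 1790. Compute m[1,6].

m[1,6] = min over k∈[1,5] of m[1,k]+m[k+1,6]+p_{0}·p_k·p_{6}.
k=1: 0 + 1790 + 13·17·10 = 4000; k=2: 2210 + 1310 + 13·10·10 = 4820; k=3: 782 + 1110 + 13·2·10 = 2152; k=4: 1484 + 4050 + 13·27·10 = 9044; k=5: 1982 + 0 + 13·15·10 = 3932.
Minimum: 2152 at k=3.

2152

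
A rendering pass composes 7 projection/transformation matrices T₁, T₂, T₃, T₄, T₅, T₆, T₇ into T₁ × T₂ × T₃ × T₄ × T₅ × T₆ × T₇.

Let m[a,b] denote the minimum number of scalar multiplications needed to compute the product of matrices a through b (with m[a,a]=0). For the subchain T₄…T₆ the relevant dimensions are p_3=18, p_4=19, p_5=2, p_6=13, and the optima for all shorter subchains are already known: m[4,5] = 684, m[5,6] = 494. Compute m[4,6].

m[4,6] = min over k∈[4,5] of m[4,k]+m[k+1,6]+p_{3}·p_k·p_{6}.
k=4: 0 + 494 + 18·19·13 = 4940; k=5: 684 + 0 + 18·2·13 = 1152.
Minimum: 1152 at k=5.

1152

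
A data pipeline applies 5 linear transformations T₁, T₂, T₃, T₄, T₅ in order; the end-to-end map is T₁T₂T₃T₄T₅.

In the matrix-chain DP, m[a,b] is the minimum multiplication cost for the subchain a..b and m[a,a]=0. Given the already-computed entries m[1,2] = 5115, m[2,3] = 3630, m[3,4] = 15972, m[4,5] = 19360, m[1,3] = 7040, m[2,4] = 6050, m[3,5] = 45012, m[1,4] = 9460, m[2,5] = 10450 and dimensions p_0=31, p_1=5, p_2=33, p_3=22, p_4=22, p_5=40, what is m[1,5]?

m[1,5] = min over k∈[1,4] of m[1,k]+m[k+1,5]+p_{0}·p_k·p_{5}.
k=1: 0 + 10450 + 31·5·40 = 16650; k=2: 5115 + 45012 + 31·33·40 = 91047; k=3: 7040 + 19360 + 31·22·40 = 53680; k=4: 9460 + 0 + 31·22·40 = 36740.
Minimum: 16650 at k=1.

16650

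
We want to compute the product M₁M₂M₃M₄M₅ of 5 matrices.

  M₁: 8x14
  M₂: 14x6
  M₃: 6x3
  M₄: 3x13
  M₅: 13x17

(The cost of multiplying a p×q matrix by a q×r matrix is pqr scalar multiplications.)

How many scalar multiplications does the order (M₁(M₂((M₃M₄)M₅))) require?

(M₃M₄): 6×3 by 3×13 → 6×13, cost 6·3·13 = 234
((M₃M₄)M₅): 6×13 by 13×17 → 6×17, cost 6·13·17 = 1326; cumulative 1560
(M₂((M₃M₄)M₅)): 14×6 by 6×17 → 14×17, cost 14·6·17 = 1428; cumulative 2988
(M₁(M₂((M₃M₄)M₅))): 8×14 by 14×17 → 8×17, cost 8·14·17 = 1904; cumulative 4892
Total: 4892 scalar multiplications.

4892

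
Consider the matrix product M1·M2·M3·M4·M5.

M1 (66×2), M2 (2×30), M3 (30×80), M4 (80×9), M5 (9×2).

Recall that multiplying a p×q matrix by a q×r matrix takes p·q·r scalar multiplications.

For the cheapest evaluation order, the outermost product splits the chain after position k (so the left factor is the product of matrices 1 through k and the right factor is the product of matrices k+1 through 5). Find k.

Adjacent pairs: M1M2 = 66·2·30 = 3960; M2M3 = 2·30·80 = 4800; M3M4 = 30·80·9 = 21600; M4M5 = 80·9·2 = 1440.
Length 3: M1..M3: k=1: 0+4800+66·2·80=15360; k=2: 3960+0+66·30·80=162360 → min 15360 | M2..M4: k=2: 0+21600+2·30·9=22140; k=3: 4800+0+2·80·9=6240 → min 6240 | M3..M5: k=3: 0+1440+30·80·2=6240; k=4: 21600+0+30·9·2=22140 → min 6240.
Length 4: M1..M4: k=1: 0+6240+66·2·9=7428; k=2: 3960+21600+66·30·9=43380; k=3: 15360+0+66·80·9=62880 → min 7428 | M2..M5: k=2: 0+6240+2·30·2=6360; k=3: 4800+1440+2·80·2=6560; k=4: 6240+0+2·9·2=6276 → min 6276.
Top-level splits: k=1: (M1..M1)·(M2..M5) → 0+6276+66·2·2 = 6540; k=2: (M1..M2)·(M3..M5) → 3960+6240+66·30·2 = 14160; k=3: (M1..M3)·(M4..M5) → 15360+1440+66·80·2 = 27360; k=4: (M1..M4)·(M5..M5) → 7428+0+66·9·2 = 8616.
Best split is after M1, i.e. k = 1.

1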